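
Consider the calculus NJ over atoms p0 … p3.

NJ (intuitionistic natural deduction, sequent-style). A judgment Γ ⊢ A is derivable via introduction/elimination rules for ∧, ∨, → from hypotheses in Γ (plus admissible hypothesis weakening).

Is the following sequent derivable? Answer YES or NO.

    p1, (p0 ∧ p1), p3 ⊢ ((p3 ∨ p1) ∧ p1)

Derivation trace:
[∧I] p1, (p0 ∧ p1), p3 ⊢ ((p3 ∨ p1) ∧ p1)
  [∨I₁] p3, (p0 ∧ p1) ⊢ (p3 ∨ p1)
    [Wk] p3, (p0 ∧ p1) ⊢ p3
      [Ax] p3 ⊢ p3
  [Ax] p1 ⊢ p1

Result: YES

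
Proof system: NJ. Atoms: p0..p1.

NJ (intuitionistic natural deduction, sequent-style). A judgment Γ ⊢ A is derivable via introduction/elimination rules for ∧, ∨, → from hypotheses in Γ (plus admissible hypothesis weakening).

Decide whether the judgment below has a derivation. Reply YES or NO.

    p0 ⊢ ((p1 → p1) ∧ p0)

Derivation (root first):
[∧I] p0 ⊢ ((p1 → p1) ∧ p0)
  [→I]  ⊢ (p1 → p1)
    [Ax] p1 ⊢ p1
  [Ax] p0 ⊢ p0

Result: YES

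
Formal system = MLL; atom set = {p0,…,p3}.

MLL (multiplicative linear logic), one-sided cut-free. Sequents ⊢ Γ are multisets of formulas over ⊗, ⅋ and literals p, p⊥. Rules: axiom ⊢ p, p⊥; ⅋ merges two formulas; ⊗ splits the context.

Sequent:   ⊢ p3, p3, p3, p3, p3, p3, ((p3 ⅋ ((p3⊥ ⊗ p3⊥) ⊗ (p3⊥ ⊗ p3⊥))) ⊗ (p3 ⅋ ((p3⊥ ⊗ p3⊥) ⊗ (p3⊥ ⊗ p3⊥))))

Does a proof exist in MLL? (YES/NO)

Derivation (root first):
[⊗]  ⊢ p3, p3, p3, p3, p3, p3, ((p3 ⅋ ((p3⊥ ⊗ p3⊥) ⊗ (p3⊥ ⊗ p3⊥))) ⊗ (p3 ⅋ ((p3⊥ ⊗ p3⊥) ⊗ (p3⊥ ⊗ p3⊥))))
  [⅋]  ⊢ p3, p3, p3, (p3 ⅋ ((p3⊥ ⊗ p3⊥) ⊗ (p3⊥ ⊗ p3⊥)))
    [⊗]  ⊢ p3, p3, p3, p3, ((p3⊥ ⊗ p3⊥) ⊗ (p3⊥ ⊗ p3⊥))
      [⊗]  ⊢ p3, p3, (p3⊥ ⊗ p3⊥)
        [Ax]  ⊢ p3, p3⊥
        [Ax]  ⊢ p3, p3⊥
      [⊗]  ⊢ p3, p3, (p3⊥ ⊗ p3⊥)
        [Ax]  ⊢ p3, p3⊥
        [Ax]  ⊢ p3, p3⊥
  [⅋]  ⊢ p3, p3, p3, (p3 ⅋ ((p3⊥ ⊗ p3⊥) ⊗ (p3⊥ ⊗ p3⊥)))
    [⊗]  ⊢ p3, p3, p3, p3, ((p3⊥ ⊗ p3⊥) ⊗ (p3⊥ ⊗ p3⊥))
      [⊗]  ⊢ p3, p3, (p3⊥ ⊗ p3⊥)
        [Ax]  ⊢ p3, p3⊥
        [Ax]  ⊢ p3, p3⊥
      [⊗]  ⊢ p3, p3, (p3⊥ ⊗ p3⊥)
        [Ax]  ⊢ p3, p3⊥
        [Ax]  ⊢ p3, p3⊥

Result: YES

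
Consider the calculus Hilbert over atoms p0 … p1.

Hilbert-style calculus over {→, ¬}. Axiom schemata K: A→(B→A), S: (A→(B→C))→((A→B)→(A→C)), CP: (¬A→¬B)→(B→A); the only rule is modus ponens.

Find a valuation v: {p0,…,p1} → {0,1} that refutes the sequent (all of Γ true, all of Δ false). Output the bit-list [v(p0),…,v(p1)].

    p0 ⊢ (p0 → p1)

Enumerate valuations to refute Γ ⊢ Δ:
  v=00: Γ:[p0=F] Δ:[(p0 → p1)=T] refutes=False
  v=01: Γ:[p0=F] Δ:[(p0 → p1)=T] refutes=False
  v=10: Γ:[p0=T] Δ:[(p0 → p1)=F] refutes=True  ← countermodel

Result: [1, 0]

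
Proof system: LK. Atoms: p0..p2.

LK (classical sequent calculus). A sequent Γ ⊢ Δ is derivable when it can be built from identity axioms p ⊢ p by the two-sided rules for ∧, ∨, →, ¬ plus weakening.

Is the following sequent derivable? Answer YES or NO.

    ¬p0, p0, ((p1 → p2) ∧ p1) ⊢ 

Proof tree:
[∧L] ¬p0, p0, ((p1 → p2) ∧ p1) ⊢ 
  [→L] p1, ¬p0, p0, (p1 → p2) ⊢ 
    [Ax] p1 ⊢ p1
    [WL] p0, ¬p0, p2 ⊢ 
      [¬L] p0, ¬p0 ⊢ 
        [Ax] p0 ⊢ p0

Result: YES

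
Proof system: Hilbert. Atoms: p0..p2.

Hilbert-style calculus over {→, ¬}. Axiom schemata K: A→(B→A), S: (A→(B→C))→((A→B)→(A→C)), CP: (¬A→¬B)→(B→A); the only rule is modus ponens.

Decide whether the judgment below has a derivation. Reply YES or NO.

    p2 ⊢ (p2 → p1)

Search for a countermodel by truth-table:
  v=000: Γ:[p2=F] Δ:[(p2 → p1)=T] refutes=False
  v=001: Γ:[p2=T] Δ:[(p2 → p1)=F] refutes=True  ← countermodel

Result: NO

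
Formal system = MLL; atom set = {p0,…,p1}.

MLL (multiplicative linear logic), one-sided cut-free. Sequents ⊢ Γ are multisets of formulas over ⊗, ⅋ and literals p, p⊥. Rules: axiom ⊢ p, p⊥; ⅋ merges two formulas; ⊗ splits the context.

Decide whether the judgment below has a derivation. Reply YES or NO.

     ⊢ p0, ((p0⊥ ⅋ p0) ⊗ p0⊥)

Proof tree:
[⊗]  ⊢ p0, ((p0⊥ ⅋ p0) ⊗ p0⊥)
  [⅋]  ⊢ (p0⊥ ⅋ p0)
    [Ax]  ⊢ p0, p0⊥
  [Ax]  ⊢ p0, p0⊥

Result: YES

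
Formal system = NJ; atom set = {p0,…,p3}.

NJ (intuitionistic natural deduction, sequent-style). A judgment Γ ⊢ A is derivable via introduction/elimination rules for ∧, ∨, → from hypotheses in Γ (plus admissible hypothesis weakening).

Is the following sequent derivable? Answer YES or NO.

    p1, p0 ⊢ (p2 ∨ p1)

Derivation trace:
[Wk] p1, p0 ⊢ (p2 ∨ p1)
  [∨I₂] p1 ⊢ (p2 ∨ p1)
    [Ax] p1 ⊢ p1

Result: YES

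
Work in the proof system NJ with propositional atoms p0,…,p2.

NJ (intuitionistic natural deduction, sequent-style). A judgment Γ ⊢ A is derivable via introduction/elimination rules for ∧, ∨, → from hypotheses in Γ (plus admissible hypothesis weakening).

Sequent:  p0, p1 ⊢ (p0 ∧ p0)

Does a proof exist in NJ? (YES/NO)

Proof tree:
[Wk] p0, p1 ⊢ (p0 ∧ p0)
  [∧I] p0 ⊢ (p0 ∧ p0)
    [Ax] p0 ⊢ p0
    [Ax] p0 ⊢ p0

Result: YES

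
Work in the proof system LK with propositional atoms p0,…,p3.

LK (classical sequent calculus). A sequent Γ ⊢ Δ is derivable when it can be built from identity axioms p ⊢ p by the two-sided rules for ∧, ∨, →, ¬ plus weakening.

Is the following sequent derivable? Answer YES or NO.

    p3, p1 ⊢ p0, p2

Truth-table refutation:
  v=0000: Γ:[p3=F, p1=F] Δ:[p0=F, p2=F] refutes=False
  v=0001: Γ:[p3=T, p1=F] Δ:[p0=F, p2=F] refutes=False
  v=0010: Γ:[p3=F, p1=F] Δ:[p0=F, p2=T] refutes=False
  v=0011: Γ:[p3=T, p1=F] Δ:[p0=F, p2=T] refutes=False
  v=0100: Γ:[p3=F, p1=T] Δ:[p0=F, p2=F] refutes=False
  v=0101: Γ:[p3=T, p1=T] Δ:[p0=F, p2=F] refutes=True  ← countermodel

Result: NO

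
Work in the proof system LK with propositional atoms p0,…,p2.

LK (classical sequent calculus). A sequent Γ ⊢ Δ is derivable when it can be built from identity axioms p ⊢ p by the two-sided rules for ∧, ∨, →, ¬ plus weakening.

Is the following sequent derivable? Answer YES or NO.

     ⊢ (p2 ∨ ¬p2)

Proof tree:
[∨R]  ⊢ (p2 ∨ ¬p2)
  [¬R]  ⊢ p2, ¬p2
    [Ax] p2 ⊢ p2

Result: YES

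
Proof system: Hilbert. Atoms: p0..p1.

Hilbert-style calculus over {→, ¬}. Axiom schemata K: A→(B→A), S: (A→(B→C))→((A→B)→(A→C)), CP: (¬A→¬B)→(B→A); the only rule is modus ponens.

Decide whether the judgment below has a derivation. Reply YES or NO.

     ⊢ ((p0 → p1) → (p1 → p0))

Truth-table refutation:
  v=00: Γ:[] Δ:[((p0 → p1) → (p1 → p0))=T] refutes=False
  v=01: Γ:[] Δ:[((p0 → p1) → (p1 → p0))=F] refutes=True  ← countermodel

Result: NO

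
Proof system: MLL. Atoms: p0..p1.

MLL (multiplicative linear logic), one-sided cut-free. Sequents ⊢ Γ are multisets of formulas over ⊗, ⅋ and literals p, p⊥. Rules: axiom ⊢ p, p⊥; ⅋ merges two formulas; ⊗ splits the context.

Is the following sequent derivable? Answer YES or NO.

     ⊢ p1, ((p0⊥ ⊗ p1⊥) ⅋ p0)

Derivation (root first):
[⅋]  ⊢ p1, ((p0⊥ ⊗ p1⊥) ⅋ p0)
  [⊗]  ⊢ p0, p1, (p0⊥ ⊗ p1⊥)
    [Ax]  ⊢ p0, p0⊥
    [Ax]  ⊢ p1, p1⊥

Result: YES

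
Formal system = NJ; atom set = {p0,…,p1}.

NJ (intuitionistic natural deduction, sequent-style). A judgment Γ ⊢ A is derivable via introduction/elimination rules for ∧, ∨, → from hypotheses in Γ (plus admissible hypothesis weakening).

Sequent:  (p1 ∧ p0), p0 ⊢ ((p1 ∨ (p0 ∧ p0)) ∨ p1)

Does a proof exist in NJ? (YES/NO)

Proof tree:
[∨I₁] (p1 ∧ p0), p0 ⊢ ((p1 ∨ (p0 ∧ p0)) ∨ p1)
  [∨I₂] (p1 ∧ p0), p0 ⊢ (p1 ∨ (p0 ∧ p0))
    [∧I] (p1 ∧ p0), p0 ⊢ (p0 ∧ p0)
      [Ax] p0 ⊢ p0
      [Wk] p0, (p1 ∧ p0) ⊢ p0
        [Ax] p0 ⊢ p0

Result: YES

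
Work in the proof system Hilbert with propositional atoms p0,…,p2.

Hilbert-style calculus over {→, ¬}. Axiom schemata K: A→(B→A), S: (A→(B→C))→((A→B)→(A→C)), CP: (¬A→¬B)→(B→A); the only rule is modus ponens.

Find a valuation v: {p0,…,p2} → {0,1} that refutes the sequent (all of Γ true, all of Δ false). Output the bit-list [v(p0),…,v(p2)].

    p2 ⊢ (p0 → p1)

Enumerate valuations to refute Γ ⊢ Δ:
  v=000: Γ:[p2=F] Δ:[(p0 → p1)=T] refutes=False
  v=001: Γ:[p2=T] Δ:[(p0 → p1)=T] refutes=False
  v=010: Γ:[p2=F] Δ:[(p0 → p1)=T] refutes=False
  v=011: Γ:[p2=T] Δ:[(p0 → p1)=T] refutes=False
  v=100: Γ:[p2=F] Δ:[(p0 → p1)=F] refutes=False
  v=101: Γ:[p2=T] Δ:[(p0 → p1)=F] refutes=True  ← countermodel

Result: [1, 0, 1]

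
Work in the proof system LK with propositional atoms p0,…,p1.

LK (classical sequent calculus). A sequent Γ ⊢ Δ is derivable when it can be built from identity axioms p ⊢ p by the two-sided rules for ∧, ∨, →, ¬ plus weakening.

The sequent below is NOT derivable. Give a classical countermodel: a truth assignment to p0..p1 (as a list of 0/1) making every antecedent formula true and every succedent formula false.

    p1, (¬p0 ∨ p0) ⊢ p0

Search for a countermodel by truth-table:
  v=00: Γ:[p1=F, (¬p0 ∨ p0)=T] Δ:[p0=F] refutes=False
  v=01: Γ:[p1=T, (¬p0 ∨ p0)=T] Δ:[p0=F] refutes=True  ← countermodel

Result: [0, 1]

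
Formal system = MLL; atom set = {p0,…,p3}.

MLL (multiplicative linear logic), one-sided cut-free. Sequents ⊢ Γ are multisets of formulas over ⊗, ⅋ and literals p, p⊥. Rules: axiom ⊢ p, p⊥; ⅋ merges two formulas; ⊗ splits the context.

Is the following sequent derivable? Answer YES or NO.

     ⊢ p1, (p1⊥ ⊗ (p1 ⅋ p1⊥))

Proof tree:
[⊗]  ⊢ p1, (p1⊥ ⊗ (p1 ⅋ p1⊥))
  [Ax]  ⊢ p1, p1⊥
  [⅋]  ⊢ (p1 ⅋ p1⊥)
    [Ax]  ⊢ p1, p1⊥

Result: YES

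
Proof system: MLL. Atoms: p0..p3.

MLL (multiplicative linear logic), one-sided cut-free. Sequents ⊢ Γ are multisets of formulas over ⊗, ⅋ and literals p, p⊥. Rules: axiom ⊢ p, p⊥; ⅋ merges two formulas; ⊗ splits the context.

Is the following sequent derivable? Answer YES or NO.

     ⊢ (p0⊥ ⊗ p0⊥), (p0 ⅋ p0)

Derivation trace:
[⅋]  ⊢ (p0⊥ ⊗ p0⊥), (p0 ⅋ p0)
  [⊗]  ⊢ p0, p0, (p0⊥ ⊗ p0⊥)
    [Ax]  ⊢ p0, p0⊥
    [Ax]  ⊢ p0, p0⊥

Result: YES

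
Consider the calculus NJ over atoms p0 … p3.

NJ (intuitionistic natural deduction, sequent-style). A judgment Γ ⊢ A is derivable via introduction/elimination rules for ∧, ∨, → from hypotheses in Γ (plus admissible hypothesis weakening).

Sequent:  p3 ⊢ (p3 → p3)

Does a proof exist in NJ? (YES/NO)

Proof tree:
[Wk] p3 ⊢ (p3 → p3)
  [→I]  ⊢ (p3 → p3)
    [Ax] p3 ⊢ p3

Result: YES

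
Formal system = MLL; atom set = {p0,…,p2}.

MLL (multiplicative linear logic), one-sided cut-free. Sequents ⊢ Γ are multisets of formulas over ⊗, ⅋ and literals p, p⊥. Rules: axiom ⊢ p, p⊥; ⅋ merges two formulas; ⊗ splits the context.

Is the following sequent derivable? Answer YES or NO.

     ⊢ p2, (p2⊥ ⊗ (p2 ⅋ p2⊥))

Proof tree:
[⊗]  ⊢ p2, (p2⊥ ⊗ (p2 ⅋ p2⊥))
  [Ax]  ⊢ p2, p2⊥
  [⅋]  ⊢ (p2 ⅋ p2⊥)
    [Ax]  ⊢ p2, p2⊥

Result: YES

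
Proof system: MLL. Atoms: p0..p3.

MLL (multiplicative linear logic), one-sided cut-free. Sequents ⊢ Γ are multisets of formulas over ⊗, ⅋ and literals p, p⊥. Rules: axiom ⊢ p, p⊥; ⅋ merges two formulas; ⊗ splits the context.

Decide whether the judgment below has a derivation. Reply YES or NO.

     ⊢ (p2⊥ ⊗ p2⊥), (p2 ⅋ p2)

Proof tree:
[⅋]  ⊢ (p2⊥ ⊗ p2⊥), (p2 ⅋ p2)
  [⊗]  ⊢ p2, p2, (p2⊥ ⊗ p2⊥)
    [Ax]  ⊢ p2, p2⊥
    [Ax]  ⊢ p2, p2⊥

Result: YES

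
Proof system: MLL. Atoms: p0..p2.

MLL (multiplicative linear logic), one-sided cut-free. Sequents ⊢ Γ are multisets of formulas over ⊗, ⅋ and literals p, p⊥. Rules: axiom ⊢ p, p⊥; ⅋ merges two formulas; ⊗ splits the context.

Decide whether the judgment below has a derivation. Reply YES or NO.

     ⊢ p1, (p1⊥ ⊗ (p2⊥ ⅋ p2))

Derivation trace:
[⊗]  ⊢ p1, (p1⊥ ⊗ (p2⊥ ⅋ p2))
  [Ax]  ⊢ p1, p1⊥
  [⅋]  ⊢ (p2⊥ ⅋ p2)
    [Ax]  ⊢ p2, p2⊥

Result: YES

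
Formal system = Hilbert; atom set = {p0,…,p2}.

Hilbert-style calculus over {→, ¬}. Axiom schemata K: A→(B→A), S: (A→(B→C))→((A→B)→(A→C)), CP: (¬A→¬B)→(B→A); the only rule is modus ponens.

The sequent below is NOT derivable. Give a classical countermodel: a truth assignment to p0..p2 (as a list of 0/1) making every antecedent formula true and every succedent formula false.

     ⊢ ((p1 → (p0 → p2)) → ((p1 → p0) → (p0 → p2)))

Truth-table refutation:
  v=000: Γ:[] Δ:[((p1 → (p0 → p2)) → ((p1 → p0) → (p0 → p2)))=T] refutes=False
  v=001: Γ:[] Δ:[((p1 → (p0 → p2)) → ((p1 → p0) → (p0 → p2)))=T] refutes=False
  v=010: Γ:[] Δ:[((p1 → (p0 → p2)) → ((p1 → p0) → (p0 → p2)))=T] refutes=False
  v=011: Γ:[] Δ:[((p1 → (p0 → p2)) → ((p1 → p0) → (p0 → p2)))=T] refutes=False
  v=100: Γ:[] Δ:[((p1 → (p0 → p2)) → ((p1 → p0) → (p0 → p2)))=F] refutes=True  ← countermodel

Result: [1, 0, 0]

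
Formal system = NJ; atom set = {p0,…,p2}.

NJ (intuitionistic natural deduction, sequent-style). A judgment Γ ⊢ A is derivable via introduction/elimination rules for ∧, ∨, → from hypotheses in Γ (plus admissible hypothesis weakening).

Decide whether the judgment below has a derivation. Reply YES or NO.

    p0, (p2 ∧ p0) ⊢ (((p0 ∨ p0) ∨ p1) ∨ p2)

Proof tree:
[∨I₁] p0, (p2 ∧ p0) ⊢ (((p0 ∨ p0) ∨ p1) ∨ p2)
  [∨I₁] p0, (p2 ∧ p0) ⊢ ((p0 ∨ p0) ∨ p1)
    [Wk] p0, (p2 ∧ p0) ⊢ (p0 ∨ p0)
      [∨I₁] p0 ⊢ (p0 ∨ p0)
        [Ax] p0 ⊢ p0

Result: YES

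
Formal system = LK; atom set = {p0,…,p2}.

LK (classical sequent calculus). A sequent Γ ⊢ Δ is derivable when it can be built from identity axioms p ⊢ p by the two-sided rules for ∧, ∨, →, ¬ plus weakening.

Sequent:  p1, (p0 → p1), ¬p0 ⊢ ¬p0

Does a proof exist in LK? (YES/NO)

Derivation trace:
[¬R] p1, (p0 → p1), ¬p0 ⊢ ¬p0
  [¬L] p1, p0, (p0 → p1), ¬p0 ⊢ 
    [→L] p1, p0, (p0 → p1) ⊢ p0
      [WL] p0, p1 ⊢ p0
        [Ax] p0 ⊢ p0
      [WL] p0, p1 ⊢ p0
        [Ax] p0 ⊢ p0

Result: YES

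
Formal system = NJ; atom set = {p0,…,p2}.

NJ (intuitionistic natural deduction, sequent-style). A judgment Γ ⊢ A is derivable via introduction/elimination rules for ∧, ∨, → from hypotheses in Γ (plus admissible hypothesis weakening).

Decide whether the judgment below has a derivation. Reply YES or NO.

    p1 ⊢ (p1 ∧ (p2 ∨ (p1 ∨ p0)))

Derivation trace:
[∧I] p1 ⊢ (p1 ∧ (p2 ∨ (p1 ∨ p0)))
  [Ax] p1 ⊢ p1
  [∨I₂] p1 ⊢ (p2 ∨ (p1 ∨ p0))
    [∨I₁] p1 ⊢ (p1 ∨ p0)
      [Ax] p1 ⊢ p1

Result: YES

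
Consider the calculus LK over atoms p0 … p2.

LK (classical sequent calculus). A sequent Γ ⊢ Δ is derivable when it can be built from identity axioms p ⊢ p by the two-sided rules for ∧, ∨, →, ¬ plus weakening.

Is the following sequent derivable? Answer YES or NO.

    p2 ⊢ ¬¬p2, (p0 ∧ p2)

Derivation (root first):
[∧R] p2 ⊢ ¬¬p2, (p0 ∧ p2)
  [WR] p2 ⊢ ¬¬p2, p0
    [¬R] p2 ⊢ ¬¬p2
      [¬L] p2, ¬p2 ⊢ 
        [Ax] p2 ⊢ p2
  [Ax] p2 ⊢ p2

Result: YES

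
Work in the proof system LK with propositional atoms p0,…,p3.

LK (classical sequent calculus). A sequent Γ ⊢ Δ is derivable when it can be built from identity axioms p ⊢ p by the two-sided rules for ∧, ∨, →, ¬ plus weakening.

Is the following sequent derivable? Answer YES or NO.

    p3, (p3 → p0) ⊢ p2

Search for a countermodel by truth-table:
  v=0000: Γ:[p3=F, (p3 → p0)=T] Δ:[p2=F] refutes=False
  v=0001: Γ:[p3=T, (p3 → p0)=F] Δ:[p2=F] refutes=False
  v=0010: Γ:[p3=F, (p3 → p0)=T] Δ:[p2=T] refutes=False
  v=0011: Γ:[p3=T, (p3 → p0)=F] Δ:[p2=T] refutes=False
  v=0100: Γ:[p3=F, (p3 → p0)=T] Δ:[p2=F] refutes=False
  v=0101: Γ:[p3=T, (p3 → p0)=F] Δ:[p2=F] refutes=False
  v=0110: Γ:[p3=F, (p3 → p0)=T] Δ:[p2=T] refutes=False
  v=0111: Γ:[p3=T, (p3 → p0)=F] Δ:[p2=T] refutes=False
  v=1000: Γ:[p3=F, (p3 → p0)=T] Δ:[p2=F] refutes=False
  v=1001: Γ:[p3=T, (p3 → p0)=T] Δ:[p2=F] refutes=True  ← countermodel

Result: NO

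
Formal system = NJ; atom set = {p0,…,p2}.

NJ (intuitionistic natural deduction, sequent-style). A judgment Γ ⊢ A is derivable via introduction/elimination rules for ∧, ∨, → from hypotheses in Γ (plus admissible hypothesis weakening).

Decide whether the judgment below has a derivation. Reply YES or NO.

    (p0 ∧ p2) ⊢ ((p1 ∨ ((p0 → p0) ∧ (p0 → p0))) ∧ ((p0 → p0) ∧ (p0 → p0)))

Derivation (root first):
[∧I] (p0 ∧ p2) ⊢ ((p1 ∨ ((p0 → p0) ∧ (p0 → p0))) ∧ ((p0 → p0) ∧ (p0 → p0)))
  [∨I₂]  ⊢ (p1 ∨ ((p0 → p0) ∧ (p0 → p0)))
    [∧I]  ⊢ ((p0 → p0) ∧ (p0 → p0))
      [→I]  ⊢ (p0 → p0)
        [Ax] p0 ⊢ p0
      [→I]  ⊢ (p0 → p0)
        [Ax] p0 ⊢ p0
  [Wk] (p0 ∧ p2) ⊢ ((p0 → p0) ∧ (p0 → p0))
    [∧I]  ⊢ ((p0 → p0) ∧ (p0 → p0))
      [→I]  ⊢ (p0 → p0)
        [Ax] p0 ⊢ p0
      [→I]  ⊢ (p0 → p0)
        [Ax] p0 ⊢ p0

Result: YES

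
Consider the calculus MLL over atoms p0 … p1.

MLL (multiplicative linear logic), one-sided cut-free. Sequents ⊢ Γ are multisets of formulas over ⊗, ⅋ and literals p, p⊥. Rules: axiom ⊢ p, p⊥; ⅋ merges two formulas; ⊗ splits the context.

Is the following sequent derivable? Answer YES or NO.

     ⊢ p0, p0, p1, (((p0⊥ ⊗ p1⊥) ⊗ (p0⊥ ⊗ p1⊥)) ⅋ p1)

Derivation (root first):
[⅋]  ⊢ p0, p0, p1, (((p0⊥ ⊗ p1⊥) ⊗ (p0⊥ ⊗ p1⊥)) ⅋ p1)
  [⊗]  ⊢ p0, p1, p0, p1, ((p0⊥ ⊗ p1⊥) ⊗ (p0⊥ ⊗ p1⊥))
    [⊗]  ⊢ p0, p1, (p0⊥ ⊗ p1⊥)
      [Ax]  ⊢ p0, p0⊥
      [Ax]  ⊢ p1, p1⊥
    [⊗]  ⊢ p0, p1, (p0⊥ ⊗ p1⊥)
      [Ax]  ⊢ p0, p0⊥
      [Ax]  ⊢ p1, p1⊥

Result: YES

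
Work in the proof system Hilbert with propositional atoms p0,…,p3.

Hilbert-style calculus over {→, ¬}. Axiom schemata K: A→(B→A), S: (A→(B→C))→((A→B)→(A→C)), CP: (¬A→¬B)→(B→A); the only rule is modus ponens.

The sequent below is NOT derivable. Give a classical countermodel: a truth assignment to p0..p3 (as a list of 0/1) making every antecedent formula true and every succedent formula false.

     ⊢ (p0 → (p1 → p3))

Enumerate valuations to refute Γ ⊢ Δ:
  v=0000: Γ:[] Δ:[(p0 → (p1 → p3))=T] refutes=False
  v=0001: Γ:[] Δ:[(p0 → (p1 → p3))=T] refutes=False
  v=0010: Γ:[] Δ:[(p0 → (p1 → p3))=T] refutes=False
  v=0011: Γ:[] Δ:[(p0 → (p1 → p3))=T] refutes=False
  v=0100: Γ:[] Δ:[(p0 → (p1 → p3))=T] refutes=False
  v=0101: Γ:[] Δ:[(p0 → (p1 → p3))=T] refutes=False
  v=0110: Γ:[] Δ:[(p0 → (p1 → p3))=T] refutes=False
  v=0111: Γ:[] Δ:[(p0 → (p1 → p3))=T] refutes=False
  v=1000: Γ:[] Δ:[(p0 → (p1 → p3))=T] refutes=False
  v=1001: Γ:[] Δ:[(p0 → (p1 → p3))=T] refutes=False
  v=1010: Γ:[] Δ:[(p0 → (p1 → p3))=T] refutes=False
  v=1011: Γ:[] Δ:[(p0 → (p1 → p3))=T] refutes=False
  v=1100: Γ:[] Δ:[(p0 → (p1 → p3))=F] refutes=True  ← countermodel

Result: [1, 1, 0, 0]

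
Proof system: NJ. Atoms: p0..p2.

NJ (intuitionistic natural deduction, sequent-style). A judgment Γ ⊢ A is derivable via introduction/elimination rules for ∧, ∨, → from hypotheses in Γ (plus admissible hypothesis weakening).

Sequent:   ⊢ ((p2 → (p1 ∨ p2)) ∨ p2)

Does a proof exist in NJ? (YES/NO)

Proof tree:
[∨I₁]  ⊢ ((p2 → (p1 ∨ p2)) ∨ p2)
  [→I]  ⊢ (p2 → (p1 ∨ p2))
    [∨I₂] p2 ⊢ (p1 ∨ p2)
      [Ax] p2 ⊢ p2

Result: YES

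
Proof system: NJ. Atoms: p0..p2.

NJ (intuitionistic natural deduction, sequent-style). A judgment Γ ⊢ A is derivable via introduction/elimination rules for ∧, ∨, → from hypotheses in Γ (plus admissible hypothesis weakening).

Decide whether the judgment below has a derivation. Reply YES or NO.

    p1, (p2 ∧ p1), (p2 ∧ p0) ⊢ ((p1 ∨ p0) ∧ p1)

Derivation (root first):
[Wk] p1, (p2 ∧ p1), (p2 ∧ p0) ⊢ ((p1 ∨ p0) ∧ p1)
  [∧I] p1, (p2 ∧ p1) ⊢ ((p1 ∨ p0) ∧ p1)
    [∨I₁] p1, (p2 ∧ p1) ⊢ (p1 ∨ p0)
      [Wk] p1, (p2 ∧ p1) ⊢ p1
        [Ax] p1 ⊢ p1
    [Wk] p1, (p2 ∧ p1) ⊢ p1
      [Ax] p1 ⊢ p1

Result: YES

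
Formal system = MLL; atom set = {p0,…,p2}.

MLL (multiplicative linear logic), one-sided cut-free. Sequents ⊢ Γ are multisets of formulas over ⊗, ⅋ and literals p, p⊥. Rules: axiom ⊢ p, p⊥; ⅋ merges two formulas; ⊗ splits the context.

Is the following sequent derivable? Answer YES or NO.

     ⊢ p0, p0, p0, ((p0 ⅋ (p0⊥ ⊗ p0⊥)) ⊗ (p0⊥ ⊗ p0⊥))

Derivation (root first):
[⊗]  ⊢ p0, p0, p0, ((p0 ⅋ (p0⊥ ⊗ p0⊥)) ⊗ (p0⊥ ⊗ p0⊥))
  [⅋]  ⊢ p0, (p0 ⅋ (p0⊥ ⊗ p0⊥))
    [⊗]  ⊢ p0, p0, (p0⊥ ⊗ p0⊥)
      [Ax]  ⊢ p0, p0⊥
      [Ax]  ⊢ p0, p0⊥
  [⊗]  ⊢ p0, p0, (p0⊥ ⊗ p0⊥)
    [Ax]  ⊢ p0, p0⊥
    [Ax]  ⊢ p0, p0⊥

Result: YES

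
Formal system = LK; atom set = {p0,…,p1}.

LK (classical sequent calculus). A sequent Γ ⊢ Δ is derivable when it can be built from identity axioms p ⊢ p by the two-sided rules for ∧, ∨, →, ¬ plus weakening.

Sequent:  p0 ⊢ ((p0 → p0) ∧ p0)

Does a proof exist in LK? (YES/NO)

Derivation trace:
[∧R] p0 ⊢ ((p0 → p0) ∧ p0)
  [→R]  ⊢ (p0 → p0)
    [Ax] p0 ⊢ p0
  [WL] p0, p0 ⊢ p0
    [Ax] p0 ⊢ p0

Result: YES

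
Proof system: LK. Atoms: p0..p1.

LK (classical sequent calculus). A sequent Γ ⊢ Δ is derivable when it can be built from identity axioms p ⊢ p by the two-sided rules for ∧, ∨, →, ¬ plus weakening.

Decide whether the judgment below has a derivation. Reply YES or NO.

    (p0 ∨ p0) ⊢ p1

Enumerate valuations to refute Γ ⊢ Δ:
  v=00: Γ:[(p0 ∨ p0)=F] Δ:[p1=F] refutes=False
  v=01: Γ:[(p0 ∨ p0)=F] Δ:[p1=T] refutes=False
  v=10: Γ:[(p0 ∨ p0)=T] Δ:[p1=F] refutes=True  ← countermodel

Result: NO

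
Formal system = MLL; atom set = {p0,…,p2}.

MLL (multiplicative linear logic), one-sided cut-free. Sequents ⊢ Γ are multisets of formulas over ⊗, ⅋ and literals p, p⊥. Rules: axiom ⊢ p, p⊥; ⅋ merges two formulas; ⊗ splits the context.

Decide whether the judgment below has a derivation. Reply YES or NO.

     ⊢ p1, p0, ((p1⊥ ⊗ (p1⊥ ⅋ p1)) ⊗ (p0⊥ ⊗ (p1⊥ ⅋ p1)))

Derivation (root first):
[⊗]  ⊢ p1, p0, ((p1⊥ ⊗ (p1⊥ ⅋ p1)) ⊗ (p0⊥ ⊗ (p1⊥ ⅋ p1)))
  [⊗]  ⊢ p1, (p1⊥ ⊗ (p1⊥ ⅋ p1))
    [Ax]  ⊢ p1, p1⊥
    [⅋]  ⊢ (p1⊥ ⅋ p1)
      [Ax]  ⊢ p1, p1⊥
  [⊗]  ⊢ p0, (p0⊥ ⊗ (p1⊥ ⅋ p1))
    [Ax]  ⊢ p0, p0⊥
    [⅋]  ⊢ (p1⊥ ⅋ p1)
      [Ax]  ⊢ p1, p1⊥

Result: YES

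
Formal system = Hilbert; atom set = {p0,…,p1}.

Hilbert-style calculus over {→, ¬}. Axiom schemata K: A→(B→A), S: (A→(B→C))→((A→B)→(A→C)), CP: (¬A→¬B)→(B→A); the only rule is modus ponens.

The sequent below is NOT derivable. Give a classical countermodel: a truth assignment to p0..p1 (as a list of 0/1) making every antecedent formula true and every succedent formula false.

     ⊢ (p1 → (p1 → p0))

Search for a countermodel by truth-table:
  v=00: Γ:[] Δ:[(p1 → (p1 → p0))=T] refutes=False
  v=01: Γ:[] Δ:[(p1 → (p1 → p0))=F] refutes=True  ← countermodel

Result: [0, 1]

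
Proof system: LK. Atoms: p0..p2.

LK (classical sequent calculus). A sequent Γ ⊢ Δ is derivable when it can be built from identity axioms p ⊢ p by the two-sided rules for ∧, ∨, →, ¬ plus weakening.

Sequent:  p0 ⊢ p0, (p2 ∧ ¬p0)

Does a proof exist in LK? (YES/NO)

Derivation (root first):
[∧R] p0 ⊢ p0, (p2 ∧ ¬p0)
  [WR] p0 ⊢ p0, p2
    [Ax] p0 ⊢ p0
  [¬R]  ⊢ p0, ¬p0
    [Ax] p0 ⊢ p0

Result: YES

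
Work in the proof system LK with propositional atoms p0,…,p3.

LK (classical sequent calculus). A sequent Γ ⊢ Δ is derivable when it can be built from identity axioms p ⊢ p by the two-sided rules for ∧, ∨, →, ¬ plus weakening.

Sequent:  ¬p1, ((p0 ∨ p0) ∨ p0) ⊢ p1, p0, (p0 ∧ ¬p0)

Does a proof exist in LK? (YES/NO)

Derivation trace:
[∧R] ¬p1, ((p0 ∨ p0) ∨ p0) ⊢ p1, p0, (p0 ∧ ¬p0)
  [∨L] ((p0 ∨ p0) ∨ p0) ⊢ p1, p0
    [∨L] (p0 ∨ p0) ⊢ p1, p0
      [WR] p0 ⊢ p0, p1
        [Ax] p0 ⊢ p0
      [WR] p0 ⊢ p0, p1
        [Ax] p0 ⊢ p0
    [WR] p0 ⊢ p0, p1
      [Ax] p0 ⊢ p0
  [¬L] ¬p1 ⊢ p0, ¬p0
    [¬R]  ⊢ p0, p1, ¬p0
      [WR] p0 ⊢ p0, p1
        [Ax] p0 ⊢ p0

Result: YES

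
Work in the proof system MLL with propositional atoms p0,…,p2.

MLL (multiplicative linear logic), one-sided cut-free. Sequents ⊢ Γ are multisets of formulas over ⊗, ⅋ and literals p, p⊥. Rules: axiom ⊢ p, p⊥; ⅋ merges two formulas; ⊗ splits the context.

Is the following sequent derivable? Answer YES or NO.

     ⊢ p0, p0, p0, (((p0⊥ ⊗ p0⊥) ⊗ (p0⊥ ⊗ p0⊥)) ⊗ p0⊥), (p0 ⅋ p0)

Derivation trace:
[⅋]  ⊢ p0, p0, p0, (((p0⊥ ⊗ p0⊥) ⊗ (p0⊥ ⊗ p0⊥)) ⊗ p0⊥), (p0 ⅋ p0)
  [⊗]  ⊢ p0, p0, p0, p0, p0, (((p0⊥ ⊗ p0⊥) ⊗ (p0⊥ ⊗ p0⊥)) ⊗ p0⊥)
    [⊗]  ⊢ p0, p0, p0, p0, ((p0⊥ ⊗ p0⊥) ⊗ (p0⊥ ⊗ p0⊥))
      [⊗]  ⊢ p0, p0, (p0⊥ ⊗ p0⊥)
        [Ax]  ⊢ p0, p0⊥
        [Ax]  ⊢ p0, p0⊥
      [⊗]  ⊢ p0, p0, (p0⊥ ⊗ p0⊥)
        [Ax]  ⊢ p0, p0⊥
        [Ax]  ⊢ p0, p0⊥
    [Ax]  ⊢ p0, p0⊥

Result: YES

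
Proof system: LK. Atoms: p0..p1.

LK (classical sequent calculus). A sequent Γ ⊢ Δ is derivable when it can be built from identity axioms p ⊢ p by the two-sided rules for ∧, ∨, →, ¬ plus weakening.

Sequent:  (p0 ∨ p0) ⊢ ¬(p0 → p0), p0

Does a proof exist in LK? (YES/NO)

Derivation trace:
[∨L] (p0 ∨ p0) ⊢ ¬(p0 → p0), p0
  [Ax] p0 ⊢ p0
  [¬R] p0 ⊢ p0, ¬(p0 → p0)
    [→L] p0, (p0 → p0) ⊢ p0
      [Ax] p0 ⊢ p0
      [Ax] p0 ⊢ p0

Result: YES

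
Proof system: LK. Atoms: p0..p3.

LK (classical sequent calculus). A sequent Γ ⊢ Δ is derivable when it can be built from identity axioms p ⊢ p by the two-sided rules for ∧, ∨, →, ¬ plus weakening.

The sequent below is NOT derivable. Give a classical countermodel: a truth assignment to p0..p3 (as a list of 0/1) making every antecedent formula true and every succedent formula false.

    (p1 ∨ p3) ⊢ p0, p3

Enumerate valuations to refute Γ ⊢ Δ:
  v=0000: Γ:[(p1 ∨ p3)=F] Δ:[p0=F, p3=F] refutes=False
  v=0001: Γ:[(p1 ∨ p3)=T] Δ:[p0=F, p3=T] refutes=False
  v=0010: Γ:[(p1 ∨ p3)=F] Δ:[p0=F, p3=F] refutes=False
  v=0011: Γ:[(p1 ∨ p3)=T] Δ:[p0=F, p3=T] refutes=False
  v=0100: Γ:[(p1 ∨ p3)=T] Δ:[p0=F, p3=F] refutes=True  ← countermodel

Result: [0, 1, 0, 0]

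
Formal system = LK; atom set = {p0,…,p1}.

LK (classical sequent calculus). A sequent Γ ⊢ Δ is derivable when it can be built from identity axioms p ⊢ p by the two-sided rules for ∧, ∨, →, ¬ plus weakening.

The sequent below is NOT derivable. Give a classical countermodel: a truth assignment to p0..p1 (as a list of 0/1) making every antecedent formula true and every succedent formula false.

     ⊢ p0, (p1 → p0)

Truth-table refutation:
  v=00: Γ:[] Δ:[p0=F, (p1 → p0)=T] refutes=False
  v=01: Γ:[] Δ:[p0=F, (p1 → p0)=F] refutes=True  ← countermodel

Result: [0, 1]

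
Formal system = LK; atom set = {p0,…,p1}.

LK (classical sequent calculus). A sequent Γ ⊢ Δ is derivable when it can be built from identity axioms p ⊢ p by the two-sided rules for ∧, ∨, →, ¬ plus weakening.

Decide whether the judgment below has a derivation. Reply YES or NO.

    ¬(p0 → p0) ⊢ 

Derivation (root first):
[¬L] ¬(p0 → p0) ⊢ 
  [→R]  ⊢ (p0 → p0)
    [Ax] p0 ⊢ p0

Result: YES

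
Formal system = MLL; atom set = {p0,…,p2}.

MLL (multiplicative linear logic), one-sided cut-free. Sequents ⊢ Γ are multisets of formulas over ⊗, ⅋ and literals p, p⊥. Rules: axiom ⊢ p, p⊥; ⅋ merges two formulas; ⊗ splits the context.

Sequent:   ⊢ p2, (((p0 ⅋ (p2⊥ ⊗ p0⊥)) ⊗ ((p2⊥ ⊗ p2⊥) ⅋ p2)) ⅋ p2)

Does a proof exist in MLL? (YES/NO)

Derivation trace:
[⅋]  ⊢ p2, (((p0 ⅋ (p2⊥ ⊗ p0⊥)) ⊗ ((p2⊥ ⊗ p2⊥) ⅋ p2)) ⅋ p2)
  [⊗]  ⊢ p2, p2, ((p0 ⅋ (p2⊥ ⊗ p0⊥)) ⊗ ((p2⊥ ⊗ p2⊥) ⅋ p2))
    [⅋]  ⊢ p2, (p0 ⅋ (p2⊥ ⊗ p0⊥))
      [⊗]  ⊢ p2, p0, (p2⊥ ⊗ p0⊥)
        [Ax]  ⊢ p2, p2⊥
        [Ax]  ⊢ p0, p0⊥
    [⅋]  ⊢ p2, ((p2⊥ ⊗ p2⊥) ⅋ p2)
      [⊗]  ⊢ p2, p2, (p2⊥ ⊗ p2⊥)
        [Ax]  ⊢ p2, p2⊥
        [Ax]  ⊢ p2, p2⊥

Result: YES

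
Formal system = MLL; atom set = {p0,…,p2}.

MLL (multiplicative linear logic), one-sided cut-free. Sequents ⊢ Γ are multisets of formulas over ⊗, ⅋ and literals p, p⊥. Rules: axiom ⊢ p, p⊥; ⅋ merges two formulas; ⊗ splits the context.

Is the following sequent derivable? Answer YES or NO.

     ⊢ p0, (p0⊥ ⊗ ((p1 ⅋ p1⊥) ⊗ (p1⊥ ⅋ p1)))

Derivation trace:
[⊗]  ⊢ p0, (p0⊥ ⊗ ((p1 ⅋ p1⊥) ⊗ (p1⊥ ⅋ p1)))
  [Ax]  ⊢ p0, p0⊥
  [⊗]  ⊢ ((p1 ⅋ p1⊥) ⊗ (p1⊥ ⅋ p1))
    [⅋]  ⊢ (p1 ⅋ p1⊥)
      [Ax]  ⊢ p1, p1⊥
    [⅋]  ⊢ (p1⊥ ⅋ p1)
      [Ax]  ⊢ p1, p1⊥

Result: YES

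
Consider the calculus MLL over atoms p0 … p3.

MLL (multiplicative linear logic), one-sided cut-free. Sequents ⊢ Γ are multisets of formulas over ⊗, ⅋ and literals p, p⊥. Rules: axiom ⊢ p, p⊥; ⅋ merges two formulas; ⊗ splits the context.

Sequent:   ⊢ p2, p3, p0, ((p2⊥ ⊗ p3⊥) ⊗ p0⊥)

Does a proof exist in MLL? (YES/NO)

Derivation trace:
[⊗]  ⊢ p2, p3, p0, ((p2⊥ ⊗ p3⊥) ⊗ p0⊥)
  [⊗]  ⊢ p2, p3, (p2⊥ ⊗ p3⊥)
    [Ax]  ⊢ p2, p2⊥
    [Ax]  ⊢ p3, p3⊥
  [Ax]  ⊢ p0, p0⊥

Result: YES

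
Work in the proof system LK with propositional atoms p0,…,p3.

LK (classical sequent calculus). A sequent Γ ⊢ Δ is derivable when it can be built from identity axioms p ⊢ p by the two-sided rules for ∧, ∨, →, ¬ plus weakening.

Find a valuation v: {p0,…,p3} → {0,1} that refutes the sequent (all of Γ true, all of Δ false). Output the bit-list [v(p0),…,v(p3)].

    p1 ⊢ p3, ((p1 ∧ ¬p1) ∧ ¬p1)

Truth-table refutation:
  v=0000: Γ:[p1=F] Δ:[p3=F, ((p1 ∧ ¬p1) ∧ ¬p1)=F] refutes=False
  v=0001: Γ:[p1=F] Δ:[p3=T, ((p1 ∧ ¬p1) ∧ ¬p1)=F] refutes=False
  v=0010: Γ:[p1=F] Δ:[p3=F, ((p1 ∧ ¬p1) ∧ ¬p1)=F] refutes=False
  v=0011: Γ:[p1=F] Δ:[p3=T, ((p1 ∧ ¬p1) ∧ ¬p1)=F] refutes=False
  v=0100: Γ:[p1=T] Δ:[p3=F, ((p1 ∧ ¬p1) ∧ ¬p1)=F] refutes=True  ← countermodel

Result: [0, 1, 0, 0]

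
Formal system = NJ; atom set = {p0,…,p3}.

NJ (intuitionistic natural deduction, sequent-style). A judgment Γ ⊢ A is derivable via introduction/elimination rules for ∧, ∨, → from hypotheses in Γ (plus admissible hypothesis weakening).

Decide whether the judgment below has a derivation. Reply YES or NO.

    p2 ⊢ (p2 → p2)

Derivation (root first):
[→I] p2 ⊢ (p2 → p2)
  [Wk] p2, p2 ⊢ p2
    [Ax] p2 ⊢ p2

Result: YES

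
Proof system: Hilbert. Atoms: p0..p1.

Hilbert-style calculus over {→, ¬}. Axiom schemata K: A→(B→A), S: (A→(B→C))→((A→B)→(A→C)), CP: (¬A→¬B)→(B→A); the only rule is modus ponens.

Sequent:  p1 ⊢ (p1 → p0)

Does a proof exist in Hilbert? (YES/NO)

Truth-table refutation:
  v=00: Γ:[p1=F] Δ:[(p1 → p0)=T] refutes=False
  v=01: Γ:[p1=T] Δ:[(p1 → p0)=F] refutes=True  ← countermodel

Result: NO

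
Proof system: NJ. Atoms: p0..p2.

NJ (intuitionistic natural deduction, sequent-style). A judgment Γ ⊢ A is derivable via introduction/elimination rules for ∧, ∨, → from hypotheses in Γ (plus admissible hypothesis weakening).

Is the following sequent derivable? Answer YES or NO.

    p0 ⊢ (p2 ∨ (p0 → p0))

Derivation (root first):
[Wk] p0 ⊢ (p2 ∨ (p0 → p0))
  [∨I₂]  ⊢ (p2 ∨ (p0 → p0))
    [→I]  ⊢ (p0 → p0)
      [Ax] p0 ⊢ p0

Result: YES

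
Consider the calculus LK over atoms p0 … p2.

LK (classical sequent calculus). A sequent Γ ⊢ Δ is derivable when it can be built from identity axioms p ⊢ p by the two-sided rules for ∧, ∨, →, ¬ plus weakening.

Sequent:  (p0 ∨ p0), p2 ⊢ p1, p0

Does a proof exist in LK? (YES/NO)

Derivation (root first):
[WL] (p0 ∨ p0), p2 ⊢ p1, p0
  [∨L] (p0 ∨ p0) ⊢ p1, p0
    [Ax] p0 ⊢ p0
    [WR] p0 ⊢ p0, p1
      [Ax] p0 ⊢ p0

Result: YES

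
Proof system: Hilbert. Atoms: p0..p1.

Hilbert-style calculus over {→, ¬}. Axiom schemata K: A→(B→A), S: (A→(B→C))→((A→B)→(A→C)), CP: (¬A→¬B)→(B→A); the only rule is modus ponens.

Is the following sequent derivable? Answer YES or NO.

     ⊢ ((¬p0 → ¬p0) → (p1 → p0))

Enumerate valuations to refute Γ ⊢ Δ:
  v=00: Γ:[] Δ:[((¬p0 → ¬p0) → (p1 → p0))=T] refutes=False
  v=01: Γ:[] Δ:[((¬p0 → ¬p0) → (p1 → p0))=F] refutes=True  ← countermodel

Result: NO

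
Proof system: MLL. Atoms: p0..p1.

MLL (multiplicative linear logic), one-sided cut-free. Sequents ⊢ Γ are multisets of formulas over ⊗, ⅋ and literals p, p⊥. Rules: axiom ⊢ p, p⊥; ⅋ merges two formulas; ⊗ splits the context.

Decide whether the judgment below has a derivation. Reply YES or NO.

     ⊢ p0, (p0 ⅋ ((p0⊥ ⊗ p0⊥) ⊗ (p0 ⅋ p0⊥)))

Derivation (root first):
[⅋]  ⊢ p0, (p0 ⅋ ((p0⊥ ⊗ p0⊥) ⊗ (p0 ⅋ p0⊥)))
  [⊗]  ⊢ p0, p0, ((p0⊥ ⊗ p0⊥) ⊗ (p0 ⅋ p0⊥))
    [⊗]  ⊢ p0, p0, (p0⊥ ⊗ p0⊥)
      [Ax]  ⊢ p0, p0⊥
      [Ax]  ⊢ p0, p0⊥
    [⅋]  ⊢ (p0 ⅋ p0⊥)
      [Ax]  ⊢ p0, p0⊥

Result: YES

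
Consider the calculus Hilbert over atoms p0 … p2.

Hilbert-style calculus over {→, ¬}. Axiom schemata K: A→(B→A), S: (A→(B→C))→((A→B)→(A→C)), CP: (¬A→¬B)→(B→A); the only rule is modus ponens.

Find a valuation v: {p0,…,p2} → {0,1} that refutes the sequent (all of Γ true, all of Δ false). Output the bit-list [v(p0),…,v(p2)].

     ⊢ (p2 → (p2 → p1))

Enumerate valuations to refute Γ ⊢ Δ:
  v=000: Γ:[] Δ:[(p2 → (p2 → p1))=T] refutes=False
  v=001: Γ:[] Δ:[(p2 → (p2 → p1))=F] refutes=True  ← countermodel

Result: [0, 0, 1]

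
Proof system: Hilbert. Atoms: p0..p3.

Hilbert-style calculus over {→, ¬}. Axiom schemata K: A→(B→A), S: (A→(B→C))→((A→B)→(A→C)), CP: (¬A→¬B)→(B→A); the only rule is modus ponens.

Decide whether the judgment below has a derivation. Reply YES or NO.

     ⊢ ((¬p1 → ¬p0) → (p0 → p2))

Enumerate valuations to refute Γ ⊢ Δ:
  v=0000: Γ:[] Δ:[((¬p1 → ¬p0) → (p0 → p2))=T] refutes=False
  v=0001: Γ:[] Δ:[((¬p1 → ¬p0) → (p0 → p2))=T] refutes=False
  v=0010: Γ:[] Δ:[((¬p1 → ¬p0) → (p0 → p2))=T] refutes=False
  v=0011: Γ:[] Δ:[((¬p1 → ¬p0) → (p0 → p2))=T] refutes=False
  v=0100: Γ:[] Δ:[((¬p1 → ¬p0) → (p0 → p2))=T] refutes=False
  v=0101: Γ:[] Δ:[((¬p1 → ¬p0) → (p0 → p2))=T] refutes=False
  v=0110: Γ:[] Δ:[((¬p1 → ¬p0) → (p0 → p2))=T] refutes=False
  v=0111: Γ:[] Δ:[((¬p1 → ¬p0) → (p0 → p2))=T] refutes=False
  v=1000: Γ:[] Δ:[((¬p1 → ¬p0) → (p0 → p2))=T] refutes=False
  v=1001: Γ:[] Δ:[((¬p1 → ¬p0) → (p0 → p2))=T] refutes=False
  v=1010: Γ:[] Δ:[((¬p1 → ¬p0) → (p0 → p2))=T] refutes=False
  v=1011: Γ:[] Δ:[((¬p1 → ¬p0) → (p0 → p2))=T] refutes=False
  v=1100: Γ:[] Δ:[((¬p1 → ¬p0) → (p0 → p2))=F] refutes=True  ← countermodel

Result: NO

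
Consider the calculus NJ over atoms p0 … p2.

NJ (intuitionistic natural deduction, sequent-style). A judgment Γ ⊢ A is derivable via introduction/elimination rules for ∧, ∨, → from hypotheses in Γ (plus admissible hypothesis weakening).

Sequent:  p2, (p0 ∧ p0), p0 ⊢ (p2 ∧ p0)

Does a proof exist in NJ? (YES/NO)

Proof tree:
[∧I] p2, (p0 ∧ p0), p0 ⊢ (p2 ∧ p0)
  [Wk] p2, (p0 ∧ p0) ⊢ p2
    [Ax] p2 ⊢ p2
  [Ax] p0 ⊢ p0

Result: YES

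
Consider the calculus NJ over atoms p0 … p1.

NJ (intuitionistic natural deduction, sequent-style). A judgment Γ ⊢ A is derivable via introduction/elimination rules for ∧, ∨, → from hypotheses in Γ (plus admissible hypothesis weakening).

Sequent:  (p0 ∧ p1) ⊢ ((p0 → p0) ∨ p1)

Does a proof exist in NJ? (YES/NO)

Derivation (root first):
[Wk] (p0 ∧ p1) ⊢ ((p0 → p0) ∨ p1)
  [∨I₁]  ⊢ ((p0 → p0) ∨ p1)
    [→I]  ⊢ (p0 → p0)
      [Ax] p0 ⊢ p0

Result: YES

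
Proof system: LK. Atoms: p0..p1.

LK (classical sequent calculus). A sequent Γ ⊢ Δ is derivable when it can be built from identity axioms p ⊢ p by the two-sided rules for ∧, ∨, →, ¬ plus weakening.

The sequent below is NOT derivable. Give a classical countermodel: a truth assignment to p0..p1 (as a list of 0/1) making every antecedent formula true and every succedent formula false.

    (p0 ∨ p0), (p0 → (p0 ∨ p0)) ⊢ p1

Enumerate valuations to refute Γ ⊢ Δ:
  v=00: Γ:[(p0 ∨ p0)=F, (p0 → (p0 ∨ p0))=T] Δ:[p1=F] refutes=False
  v=01: Γ:[(p0 ∨ p0)=F, (p0 → (p0 ∨ p0))=T] Δ:[p1=T] refutes=False
  v=10: Γ:[(p0 ∨ p0)=T, (p0 → (p0 ∨ p0))=T] Δ:[p1=F] refutes=True  ← countermodel

Result: [1, 0]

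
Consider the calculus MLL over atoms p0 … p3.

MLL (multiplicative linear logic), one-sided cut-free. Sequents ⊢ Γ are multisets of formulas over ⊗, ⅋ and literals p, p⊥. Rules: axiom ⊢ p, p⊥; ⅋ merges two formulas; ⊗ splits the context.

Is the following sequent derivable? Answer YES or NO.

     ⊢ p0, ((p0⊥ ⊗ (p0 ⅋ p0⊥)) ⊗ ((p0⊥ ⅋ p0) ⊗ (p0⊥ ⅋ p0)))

Derivation (root first):
[⊗]  ⊢ p0, ((p0⊥ ⊗ (p0 ⅋ p0⊥)) ⊗ ((p0⊥ ⅋ p0) ⊗ (p0⊥ ⅋ p0)))
  [⊗]  ⊢ p0, (p0⊥ ⊗ (p0 ⅋ p0⊥))
    [Ax]  ⊢ p0, p0⊥
    [⅋]  ⊢ (p0 ⅋ p0⊥)
      [Ax]  ⊢ p0, p0⊥
  [⊗]  ⊢ ((p0⊥ ⅋ p0) ⊗ (p0⊥ ⅋ p0))
    [⅋]  ⊢ (p0⊥ ⅋ p0)
      [Ax]  ⊢ p0, p0⊥
    [⅋]  ⊢ (p0⊥ ⅋ p0)
      [Ax]  ⊢ p0, p0⊥

Result: YES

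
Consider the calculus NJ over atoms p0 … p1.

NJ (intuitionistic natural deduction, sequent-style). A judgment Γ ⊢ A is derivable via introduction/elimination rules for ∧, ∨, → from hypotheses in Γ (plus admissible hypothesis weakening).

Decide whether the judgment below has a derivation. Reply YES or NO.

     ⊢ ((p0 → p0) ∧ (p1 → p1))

Derivation (root first):
[∧I]  ⊢ ((p0 → p0) ∧ (p1 → p1))
  [→I]  ⊢ (p0 → p0)
    [Ax] p0 ⊢ p0
  [→I]  ⊢ (p1 → p1)
    [Ax] p1 ⊢ p1

Result: YES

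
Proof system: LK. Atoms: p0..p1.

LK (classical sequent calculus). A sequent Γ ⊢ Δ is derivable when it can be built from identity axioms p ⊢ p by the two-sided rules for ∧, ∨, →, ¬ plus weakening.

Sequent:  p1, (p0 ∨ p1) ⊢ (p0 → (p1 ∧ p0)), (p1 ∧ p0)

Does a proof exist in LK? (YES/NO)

Proof tree:
[∨L] p1, (p0 ∨ p1) ⊢ (p0 → (p1 ∧ p0)), (p1 ∧ p0)
  [∧R] p1, p0 ⊢ (p1 ∧ p0)
    [Ax] p1 ⊢ p1
    [Ax] p0 ⊢ p0
  [→R] p1 ⊢ (p0 → (p1 ∧ p0))
    [∧R] p1, p0 ⊢ (p1 ∧ p0)
      [Ax] p1 ⊢ p1
      [Ax] p0 ⊢ p0

Result: YES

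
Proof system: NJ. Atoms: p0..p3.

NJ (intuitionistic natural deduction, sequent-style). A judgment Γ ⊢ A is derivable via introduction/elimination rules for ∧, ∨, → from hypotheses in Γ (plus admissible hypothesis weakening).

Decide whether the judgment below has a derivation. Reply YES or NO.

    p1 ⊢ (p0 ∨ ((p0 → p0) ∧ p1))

Derivation (root first):
[∨I₂] p1 ⊢ (p0 ∨ ((p0 → p0) ∧ p1))
  [∧I] p1 ⊢ ((p0 → p0) ∧ p1)
    [→I]  ⊢ (p0 → p0)
      [Ax] p0 ⊢ p0
    [Ax] p1 ⊢ p1

Result: YES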